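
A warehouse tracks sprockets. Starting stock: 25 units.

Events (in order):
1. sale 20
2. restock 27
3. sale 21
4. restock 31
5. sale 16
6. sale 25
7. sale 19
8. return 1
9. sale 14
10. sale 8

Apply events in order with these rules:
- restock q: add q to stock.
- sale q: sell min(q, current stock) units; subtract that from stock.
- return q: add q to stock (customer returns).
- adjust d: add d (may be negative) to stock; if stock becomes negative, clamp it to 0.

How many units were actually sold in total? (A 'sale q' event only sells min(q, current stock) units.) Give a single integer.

Processing events:
Start: stock = 25
  Event 1 (sale 20): sell min(20,25)=20. stock: 25 - 20 = 5. total_sold = 20
  Event 2 (restock 27): 5 + 27 = 32
  Event 3 (sale 21): sell min(21,32)=21. stock: 32 - 21 = 11. total_sold = 41
  Event 4 (restock 31): 11 + 31 = 42
  Event 5 (sale 16): sell min(16,42)=16. stock: 42 - 16 = 26. total_sold = 57
  Event 6 (sale 25): sell min(25,26)=25. stock: 26 - 25 = 1. total_sold = 82
  Event 7 (sale 19): sell min(19,1)=1. stock: 1 - 1 = 0. total_sold = 83
  Event 8 (return 1): 0 + 1 = 1
  Event 9 (sale 14): sell min(14,1)=1. stock: 1 - 1 = 0. total_sold = 84
  Event 10 (sale 8): sell min(8,0)=0. stock: 0 - 0 = 0. total_sold = 84
Final: stock = 0, total_sold = 84

Answer: 84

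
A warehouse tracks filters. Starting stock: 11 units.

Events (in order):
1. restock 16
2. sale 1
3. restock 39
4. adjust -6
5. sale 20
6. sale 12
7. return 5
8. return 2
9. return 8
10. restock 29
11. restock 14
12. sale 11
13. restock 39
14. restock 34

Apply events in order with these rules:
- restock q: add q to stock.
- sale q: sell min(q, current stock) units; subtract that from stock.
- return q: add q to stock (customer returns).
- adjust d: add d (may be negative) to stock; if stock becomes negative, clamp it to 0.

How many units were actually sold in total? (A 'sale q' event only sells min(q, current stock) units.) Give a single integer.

Answer: 44

Derivation:
Processing events:
Start: stock = 11
  Event 1 (restock 16): 11 + 16 = 27
  Event 2 (sale 1): sell min(1,27)=1. stock: 27 - 1 = 26. total_sold = 1
  Event 3 (restock 39): 26 + 39 = 65
  Event 4 (adjust -6): 65 + -6 = 59
  Event 5 (sale 20): sell min(20,59)=20. stock: 59 - 20 = 39. total_sold = 21
  Event 6 (sale 12): sell min(12,39)=12. stock: 39 - 12 = 27. total_sold = 33
  Event 7 (return 5): 27 + 5 = 32
  Event 8 (return 2): 32 + 2 = 34
  Event 9 (return 8): 34 + 8 = 42
  Event 10 (restock 29): 42 + 29 = 71
  Event 11 (restock 14): 71 + 14 = 85
  Event 12 (sale 11): sell min(11,85)=11. stock: 85 - 11 = 74. total_sold = 44
  Event 13 (restock 39): 74 + 39 = 113
  Event 14 (restock 34): 113 + 34 = 147
Final: stock = 147, total_sold = 44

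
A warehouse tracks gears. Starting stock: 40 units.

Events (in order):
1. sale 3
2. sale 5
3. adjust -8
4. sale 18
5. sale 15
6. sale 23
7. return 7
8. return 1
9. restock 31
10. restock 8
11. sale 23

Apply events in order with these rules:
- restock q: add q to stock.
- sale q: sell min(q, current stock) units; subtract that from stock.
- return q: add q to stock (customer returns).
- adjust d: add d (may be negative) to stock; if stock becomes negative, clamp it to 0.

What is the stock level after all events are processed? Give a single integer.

Answer: 24

Derivation:
Processing events:
Start: stock = 40
  Event 1 (sale 3): sell min(3,40)=3. stock: 40 - 3 = 37. total_sold = 3
  Event 2 (sale 5): sell min(5,37)=5. stock: 37 - 5 = 32. total_sold = 8
  Event 3 (adjust -8): 32 + -8 = 24
  Event 4 (sale 18): sell min(18,24)=18. stock: 24 - 18 = 6. total_sold = 26
  Event 5 (sale 15): sell min(15,6)=6. stock: 6 - 6 = 0. total_sold = 32
  Event 6 (sale 23): sell min(23,0)=0. stock: 0 - 0 = 0. total_sold = 32
  Event 7 (return 7): 0 + 7 = 7
  Event 8 (return 1): 7 + 1 = 8
  Event 9 (restock 31): 8 + 31 = 39
  Event 10 (restock 8): 39 + 8 = 47
  Event 11 (sale 23): sell min(23,47)=23. stock: 47 - 23 = 24. total_sold = 55
Final: stock = 24, total_sold = 55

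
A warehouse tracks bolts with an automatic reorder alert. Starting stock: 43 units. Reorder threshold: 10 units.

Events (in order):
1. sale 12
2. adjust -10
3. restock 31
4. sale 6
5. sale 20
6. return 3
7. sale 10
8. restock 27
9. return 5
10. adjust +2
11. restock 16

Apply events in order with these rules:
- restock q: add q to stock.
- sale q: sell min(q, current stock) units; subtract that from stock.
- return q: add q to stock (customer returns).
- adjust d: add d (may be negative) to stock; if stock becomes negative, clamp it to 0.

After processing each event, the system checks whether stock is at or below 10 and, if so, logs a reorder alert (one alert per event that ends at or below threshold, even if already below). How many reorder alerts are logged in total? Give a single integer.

Answer: 0

Derivation:
Processing events:
Start: stock = 43
  Event 1 (sale 12): sell min(12,43)=12. stock: 43 - 12 = 31. total_sold = 12
  Event 2 (adjust -10): 31 + -10 = 21
  Event 3 (restock 31): 21 + 31 = 52
  Event 4 (sale 6): sell min(6,52)=6. stock: 52 - 6 = 46. total_sold = 18
  Event 5 (sale 20): sell min(20,46)=20. stock: 46 - 20 = 26. total_sold = 38
  Event 6 (return 3): 26 + 3 = 29
  Event 7 (sale 10): sell min(10,29)=10. stock: 29 - 10 = 19. total_sold = 48
  Event 8 (restock 27): 19 + 27 = 46
  Event 9 (return 5): 46 + 5 = 51
  Event 10 (adjust +2): 51 + 2 = 53
  Event 11 (restock 16): 53 + 16 = 69
Final: stock = 69, total_sold = 48

Checking against threshold 10:
  After event 1: stock=31 > 10
  After event 2: stock=21 > 10
  After event 3: stock=52 > 10
  After event 4: stock=46 > 10
  After event 5: stock=26 > 10
  After event 6: stock=29 > 10
  After event 7: stock=19 > 10
  After event 8: stock=46 > 10
  After event 9: stock=51 > 10
  After event 10: stock=53 > 10
  After event 11: stock=69 > 10
Alert events: []. Count = 0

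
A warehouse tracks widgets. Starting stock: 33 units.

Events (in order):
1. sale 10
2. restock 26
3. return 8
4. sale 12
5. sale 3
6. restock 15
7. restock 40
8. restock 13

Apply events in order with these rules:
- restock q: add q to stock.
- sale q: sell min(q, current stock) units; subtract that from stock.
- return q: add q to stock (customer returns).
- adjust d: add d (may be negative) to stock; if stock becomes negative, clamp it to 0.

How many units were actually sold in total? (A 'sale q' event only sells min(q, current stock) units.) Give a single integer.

Answer: 25

Derivation:
Processing events:
Start: stock = 33
  Event 1 (sale 10): sell min(10,33)=10. stock: 33 - 10 = 23. total_sold = 10
  Event 2 (restock 26): 23 + 26 = 49
  Event 3 (return 8): 49 + 8 = 57
  Event 4 (sale 12): sell min(12,57)=12. stock: 57 - 12 = 45. total_sold = 22
  Event 5 (sale 3): sell min(3,45)=3. stock: 45 - 3 = 42. total_sold = 25
  Event 6 (restock 15): 42 + 15 = 57
  Event 7 (restock 40): 57 + 40 = 97
  Event 8 (restock 13): 97 + 13 = 110
Final: stock = 110, total_sold = 25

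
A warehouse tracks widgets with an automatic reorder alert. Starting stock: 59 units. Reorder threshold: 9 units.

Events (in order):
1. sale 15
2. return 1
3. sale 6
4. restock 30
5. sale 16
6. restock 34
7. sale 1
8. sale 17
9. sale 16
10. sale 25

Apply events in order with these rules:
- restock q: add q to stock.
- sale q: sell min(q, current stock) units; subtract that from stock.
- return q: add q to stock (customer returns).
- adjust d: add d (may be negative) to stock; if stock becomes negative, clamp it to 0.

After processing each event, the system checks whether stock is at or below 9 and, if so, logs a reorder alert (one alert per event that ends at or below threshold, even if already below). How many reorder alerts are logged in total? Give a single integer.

Answer: 0

Derivation:
Processing events:
Start: stock = 59
  Event 1 (sale 15): sell min(15,59)=15. stock: 59 - 15 = 44. total_sold = 15
  Event 2 (return 1): 44 + 1 = 45
  Event 3 (sale 6): sell min(6,45)=6. stock: 45 - 6 = 39. total_sold = 21
  Event 4 (restock 30): 39 + 30 = 69
  Event 5 (sale 16): sell min(16,69)=16. stock: 69 - 16 = 53. total_sold = 37
  Event 6 (restock 34): 53 + 34 = 87
  Event 7 (sale 1): sell min(1,87)=1. stock: 87 - 1 = 86. total_sold = 38
  Event 8 (sale 17): sell min(17,86)=17. stock: 86 - 17 = 69. total_sold = 55
  Event 9 (sale 16): sell min(16,69)=16. stock: 69 - 16 = 53. total_sold = 71
  Event 10 (sale 25): sell min(25,53)=25. stock: 53 - 25 = 28. total_sold = 96
Final: stock = 28, total_sold = 96

Checking against threshold 9:
  After event 1: stock=44 > 9
  After event 2: stock=45 > 9
  After event 3: stock=39 > 9
  After event 4: stock=69 > 9
  After event 5: stock=53 > 9
  After event 6: stock=87 > 9
  After event 7: stock=86 > 9
  After event 8: stock=69 > 9
  After event 9: stock=53 > 9
  After event 10: stock=28 > 9
Alert events: []. Count = 0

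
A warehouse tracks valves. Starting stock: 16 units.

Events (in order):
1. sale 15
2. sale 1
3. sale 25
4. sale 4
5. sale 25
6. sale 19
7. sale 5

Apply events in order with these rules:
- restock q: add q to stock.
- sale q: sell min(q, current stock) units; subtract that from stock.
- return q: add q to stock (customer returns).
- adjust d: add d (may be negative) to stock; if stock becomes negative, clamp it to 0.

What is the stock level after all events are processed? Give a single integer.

Processing events:
Start: stock = 16
  Event 1 (sale 15): sell min(15,16)=15. stock: 16 - 15 = 1. total_sold = 15
  Event 2 (sale 1): sell min(1,1)=1. stock: 1 - 1 = 0. total_sold = 16
  Event 3 (sale 25): sell min(25,0)=0. stock: 0 - 0 = 0. total_sold = 16
  Event 4 (sale 4): sell min(4,0)=0. stock: 0 - 0 = 0. total_sold = 16
  Event 5 (sale 25): sell min(25,0)=0. stock: 0 - 0 = 0. total_sold = 16
  Event 6 (sale 19): sell min(19,0)=0. stock: 0 - 0 = 0. total_sold = 16
  Event 7 (sale 5): sell min(5,0)=0. stock: 0 - 0 = 0. total_sold = 16
Final: stock = 0, total_sold = 16

Answer: 0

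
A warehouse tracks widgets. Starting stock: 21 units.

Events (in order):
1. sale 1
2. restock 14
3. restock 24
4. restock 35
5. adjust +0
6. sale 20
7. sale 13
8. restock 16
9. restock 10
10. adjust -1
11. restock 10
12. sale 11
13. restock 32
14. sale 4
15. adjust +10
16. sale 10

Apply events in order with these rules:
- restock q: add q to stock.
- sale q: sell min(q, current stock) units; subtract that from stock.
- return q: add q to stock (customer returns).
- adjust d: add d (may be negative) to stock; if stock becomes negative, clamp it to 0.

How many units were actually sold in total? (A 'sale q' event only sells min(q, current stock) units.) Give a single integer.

Processing events:
Start: stock = 21
  Event 1 (sale 1): sell min(1,21)=1. stock: 21 - 1 = 20. total_sold = 1
  Event 2 (restock 14): 20 + 14 = 34
  Event 3 (restock 24): 34 + 24 = 58
  Event 4 (restock 35): 58 + 35 = 93
  Event 5 (adjust +0): 93 + 0 = 93
  Event 6 (sale 20): sell min(20,93)=20. stock: 93 - 20 = 73. total_sold = 21
  Event 7 (sale 13): sell min(13,73)=13. stock: 73 - 13 = 60. total_sold = 34
  Event 8 (restock 16): 60 + 16 = 76
  Event 9 (restock 10): 76 + 10 = 86
  Event 10 (adjust -1): 86 + -1 = 85
  Event 11 (restock 10): 85 + 10 = 95
  Event 12 (sale 11): sell min(11,95)=11. stock: 95 - 11 = 84. total_sold = 45
  Event 13 (restock 32): 84 + 32 = 116
  Event 14 (sale 4): sell min(4,116)=4. stock: 116 - 4 = 112. total_sold = 49
  Event 15 (adjust +10): 112 + 10 = 122
  Event 16 (sale 10): sell min(10,122)=10. stock: 122 - 10 = 112. total_sold = 59
Final: stock = 112, total_sold = 59

Answer: 59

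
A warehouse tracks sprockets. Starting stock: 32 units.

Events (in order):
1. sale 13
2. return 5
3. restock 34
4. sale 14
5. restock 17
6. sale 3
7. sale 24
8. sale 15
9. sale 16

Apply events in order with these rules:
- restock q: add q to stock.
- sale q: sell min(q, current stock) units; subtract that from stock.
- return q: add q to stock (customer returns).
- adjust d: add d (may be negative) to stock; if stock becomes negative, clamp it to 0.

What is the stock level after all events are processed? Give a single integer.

Answer: 3

Derivation:
Processing events:
Start: stock = 32
  Event 1 (sale 13): sell min(13,32)=13. stock: 32 - 13 = 19. total_sold = 13
  Event 2 (return 5): 19 + 5 = 24
  Event 3 (restock 34): 24 + 34 = 58
  Event 4 (sale 14): sell min(14,58)=14. stock: 58 - 14 = 44. total_sold = 27
  Event 5 (restock 17): 44 + 17 = 61
  Event 6 (sale 3): sell min(3,61)=3. stock: 61 - 3 = 58. total_sold = 30
  Event 7 (sale 24): sell min(24,58)=24. stock: 58 - 24 = 34. total_sold = 54
  Event 8 (sale 15): sell min(15,34)=15. stock: 34 - 15 = 19. total_sold = 69
  Event 9 (sale 16): sell min(16,19)=16. stock: 19 - 16 = 3. total_sold = 85
Final: stock = 3, total_sold = 85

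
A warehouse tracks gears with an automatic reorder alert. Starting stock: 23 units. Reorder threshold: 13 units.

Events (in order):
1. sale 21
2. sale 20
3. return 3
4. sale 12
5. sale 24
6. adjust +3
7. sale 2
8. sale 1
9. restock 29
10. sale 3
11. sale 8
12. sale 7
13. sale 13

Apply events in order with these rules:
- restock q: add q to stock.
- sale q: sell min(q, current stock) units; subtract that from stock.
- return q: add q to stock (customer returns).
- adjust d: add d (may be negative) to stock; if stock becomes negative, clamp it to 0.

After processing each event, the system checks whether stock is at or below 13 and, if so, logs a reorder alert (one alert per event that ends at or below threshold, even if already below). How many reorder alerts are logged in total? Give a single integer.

Answer: 10

Derivation:
Processing events:
Start: stock = 23
  Event 1 (sale 21): sell min(21,23)=21. stock: 23 - 21 = 2. total_sold = 21
  Event 2 (sale 20): sell min(20,2)=2. stock: 2 - 2 = 0. total_sold = 23
  Event 3 (return 3): 0 + 3 = 3
  Event 4 (sale 12): sell min(12,3)=3. stock: 3 - 3 = 0. total_sold = 26
  Event 5 (sale 24): sell min(24,0)=0. stock: 0 - 0 = 0. total_sold = 26
  Event 6 (adjust +3): 0 + 3 = 3
  Event 7 (sale 2): sell min(2,3)=2. stock: 3 - 2 = 1. total_sold = 28
  Event 8 (sale 1): sell min(1,1)=1. stock: 1 - 1 = 0. total_sold = 29
  Event 9 (restock 29): 0 + 29 = 29
  Event 10 (sale 3): sell min(3,29)=3. stock: 29 - 3 = 26. total_sold = 32
  Event 11 (sale 8): sell min(8,26)=8. stock: 26 - 8 = 18. total_sold = 40
  Event 12 (sale 7): sell min(7,18)=7. stock: 18 - 7 = 11. total_sold = 47
  Event 13 (sale 13): sell min(13,11)=11. stock: 11 - 11 = 0. total_sold = 58
Final: stock = 0, total_sold = 58

Checking against threshold 13:
  After event 1: stock=2 <= 13 -> ALERT
  After event 2: stock=0 <= 13 -> ALERT
  After event 3: stock=3 <= 13 -> ALERT
  After event 4: stock=0 <= 13 -> ALERT
  After event 5: stock=0 <= 13 -> ALERT
  After event 6: stock=3 <= 13 -> ALERT
  After event 7: stock=1 <= 13 -> ALERT
  After event 8: stock=0 <= 13 -> ALERT
  After event 9: stock=29 > 13
  After event 10: stock=26 > 13
  After event 11: stock=18 > 13
  After event 12: stock=11 <= 13 -> ALERT
  After event 13: stock=0 <= 13 -> ALERT
Alert events: [1, 2, 3, 4, 5, 6, 7, 8, 12, 13]. Count = 10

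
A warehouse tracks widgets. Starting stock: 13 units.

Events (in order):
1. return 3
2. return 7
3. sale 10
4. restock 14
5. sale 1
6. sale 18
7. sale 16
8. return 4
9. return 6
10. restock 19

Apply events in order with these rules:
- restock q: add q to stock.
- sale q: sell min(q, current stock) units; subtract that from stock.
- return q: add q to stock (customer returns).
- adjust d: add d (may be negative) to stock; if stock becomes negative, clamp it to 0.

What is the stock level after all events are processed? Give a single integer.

Answer: 29

Derivation:
Processing events:
Start: stock = 13
  Event 1 (return 3): 13 + 3 = 16
  Event 2 (return 7): 16 + 7 = 23
  Event 3 (sale 10): sell min(10,23)=10. stock: 23 - 10 = 13. total_sold = 10
  Event 4 (restock 14): 13 + 14 = 27
  Event 5 (sale 1): sell min(1,27)=1. stock: 27 - 1 = 26. total_sold = 11
  Event 6 (sale 18): sell min(18,26)=18. stock: 26 - 18 = 8. total_sold = 29
  Event 7 (sale 16): sell min(16,8)=8. stock: 8 - 8 = 0. total_sold = 37
  Event 8 (return 4): 0 + 4 = 4
  Event 9 (return 6): 4 + 6 = 10
  Event 10 (restock 19): 10 + 19 = 29
Final: stock = 29, total_sold = 37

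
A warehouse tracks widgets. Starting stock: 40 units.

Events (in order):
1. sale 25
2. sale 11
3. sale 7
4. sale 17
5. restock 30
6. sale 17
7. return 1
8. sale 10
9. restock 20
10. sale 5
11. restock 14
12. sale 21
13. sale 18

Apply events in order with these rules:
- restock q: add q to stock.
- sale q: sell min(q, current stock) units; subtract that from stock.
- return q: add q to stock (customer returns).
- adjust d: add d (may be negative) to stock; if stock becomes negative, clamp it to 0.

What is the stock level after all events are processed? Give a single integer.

Processing events:
Start: stock = 40
  Event 1 (sale 25): sell min(25,40)=25. stock: 40 - 25 = 15. total_sold = 25
  Event 2 (sale 11): sell min(11,15)=11. stock: 15 - 11 = 4. total_sold = 36
  Event 3 (sale 7): sell min(7,4)=4. stock: 4 - 4 = 0. total_sold = 40
  Event 4 (sale 17): sell min(17,0)=0. stock: 0 - 0 = 0. total_sold = 40
  Event 5 (restock 30): 0 + 30 = 30
  Event 6 (sale 17): sell min(17,30)=17. stock: 30 - 17 = 13. total_sold = 57
  Event 7 (return 1): 13 + 1 = 14
  Event 8 (sale 10): sell min(10,14)=10. stock: 14 - 10 = 4. total_sold = 67
  Event 9 (restock 20): 4 + 20 = 24
  Event 10 (sale 5): sell min(5,24)=5. stock: 24 - 5 = 19. total_sold = 72
  Event 11 (restock 14): 19 + 14 = 33
  Event 12 (sale 21): sell min(21,33)=21. stock: 33 - 21 = 12. total_sold = 93
  Event 13 (sale 18): sell min(18,12)=12. stock: 12 - 12 = 0. total_sold = 105
Final: stock = 0, total_sold = 105

Answer: 0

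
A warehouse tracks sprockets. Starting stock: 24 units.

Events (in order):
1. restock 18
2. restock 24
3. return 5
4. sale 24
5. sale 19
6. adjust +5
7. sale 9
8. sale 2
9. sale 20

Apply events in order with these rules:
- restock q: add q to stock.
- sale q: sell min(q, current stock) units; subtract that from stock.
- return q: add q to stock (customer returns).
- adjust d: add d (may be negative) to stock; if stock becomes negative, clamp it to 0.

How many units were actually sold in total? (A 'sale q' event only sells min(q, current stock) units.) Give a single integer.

Answer: 74

Derivation:
Processing events:
Start: stock = 24
  Event 1 (restock 18): 24 + 18 = 42
  Event 2 (restock 24): 42 + 24 = 66
  Event 3 (return 5): 66 + 5 = 71
  Event 4 (sale 24): sell min(24,71)=24. stock: 71 - 24 = 47. total_sold = 24
  Event 5 (sale 19): sell min(19,47)=19. stock: 47 - 19 = 28. total_sold = 43
  Event 6 (adjust +5): 28 + 5 = 33
  Event 7 (sale 9): sell min(9,33)=9. stock: 33 - 9 = 24. total_sold = 52
  Event 8 (sale 2): sell min(2,24)=2. stock: 24 - 2 = 22. total_sold = 54
  Event 9 (sale 20): sell min(20,22)=20. stock: 22 - 20 = 2. total_sold = 74
Final: stock = 2, total_sold = 74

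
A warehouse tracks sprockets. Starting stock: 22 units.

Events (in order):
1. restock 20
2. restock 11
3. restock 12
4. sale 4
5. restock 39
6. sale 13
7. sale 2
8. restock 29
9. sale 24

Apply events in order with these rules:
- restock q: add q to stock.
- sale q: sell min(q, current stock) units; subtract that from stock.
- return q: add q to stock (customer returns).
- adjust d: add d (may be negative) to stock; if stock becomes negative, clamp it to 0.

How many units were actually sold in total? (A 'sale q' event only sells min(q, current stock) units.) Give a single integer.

Answer: 43

Derivation:
Processing events:
Start: stock = 22
  Event 1 (restock 20): 22 + 20 = 42
  Event 2 (restock 11): 42 + 11 = 53
  Event 3 (restock 12): 53 + 12 = 65
  Event 4 (sale 4): sell min(4,65)=4. stock: 65 - 4 = 61. total_sold = 4
  Event 5 (restock 39): 61 + 39 = 100
  Event 6 (sale 13): sell min(13,100)=13. stock: 100 - 13 = 87. total_sold = 17
  Event 7 (sale 2): sell min(2,87)=2. stock: 87 - 2 = 85. total_sold = 19
  Event 8 (restock 29): 85 + 29 = 114
  Event 9 (sale 24): sell min(24,114)=24. stock: 114 - 24 = 90. total_sold = 43
Final: stock = 90, total_sold = 43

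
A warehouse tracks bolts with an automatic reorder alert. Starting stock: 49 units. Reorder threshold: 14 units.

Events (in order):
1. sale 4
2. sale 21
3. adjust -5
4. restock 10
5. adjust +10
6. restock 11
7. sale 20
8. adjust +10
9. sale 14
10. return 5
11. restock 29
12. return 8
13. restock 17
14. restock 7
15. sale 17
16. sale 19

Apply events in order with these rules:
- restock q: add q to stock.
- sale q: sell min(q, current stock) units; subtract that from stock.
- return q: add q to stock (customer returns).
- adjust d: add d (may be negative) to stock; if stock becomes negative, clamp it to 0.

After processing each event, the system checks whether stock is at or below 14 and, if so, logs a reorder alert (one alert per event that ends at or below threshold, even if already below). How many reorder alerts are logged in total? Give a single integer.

Answer: 0

Derivation:
Processing events:
Start: stock = 49
  Event 1 (sale 4): sell min(4,49)=4. stock: 49 - 4 = 45. total_sold = 4
  Event 2 (sale 21): sell min(21,45)=21. stock: 45 - 21 = 24. total_sold = 25
  Event 3 (adjust -5): 24 + -5 = 19
  Event 4 (restock 10): 19 + 10 = 29
  Event 5 (adjust +10): 29 + 10 = 39
  Event 6 (restock 11): 39 + 11 = 50
  Event 7 (sale 20): sell min(20,50)=20. stock: 50 - 20 = 30. total_sold = 45
  Event 8 (adjust +10): 30 + 10 = 40
  Event 9 (sale 14): sell min(14,40)=14. stock: 40 - 14 = 26. total_sold = 59
  Event 10 (return 5): 26 + 5 = 31
  Event 11 (restock 29): 31 + 29 = 60
  Event 12 (return 8): 60 + 8 = 68
  Event 13 (restock 17): 68 + 17 = 85
  Event 14 (restock 7): 85 + 7 = 92
  Event 15 (sale 17): sell min(17,92)=17. stock: 92 - 17 = 75. total_sold = 76
  Event 16 (sale 19): sell min(19,75)=19. stock: 75 - 19 = 56. total_sold = 95
Final: stock = 56, total_sold = 95

Checking against threshold 14:
  After event 1: stock=45 > 14
  After event 2: stock=24 > 14
  After event 3: stock=19 > 14
  After event 4: stock=29 > 14
  After event 5: stock=39 > 14
  After event 6: stock=50 > 14
  After event 7: stock=30 > 14
  After event 8: stock=40 > 14
  After event 9: stock=26 > 14
  After event 10: stock=31 > 14
  After event 11: stock=60 > 14
  After event 12: stock=68 > 14
  After event 13: stock=85 > 14
  After event 14: stock=92 > 14
  After event 15: stock=75 > 14
  After event 16: stock=56 > 14
Alert events: []. Count = 0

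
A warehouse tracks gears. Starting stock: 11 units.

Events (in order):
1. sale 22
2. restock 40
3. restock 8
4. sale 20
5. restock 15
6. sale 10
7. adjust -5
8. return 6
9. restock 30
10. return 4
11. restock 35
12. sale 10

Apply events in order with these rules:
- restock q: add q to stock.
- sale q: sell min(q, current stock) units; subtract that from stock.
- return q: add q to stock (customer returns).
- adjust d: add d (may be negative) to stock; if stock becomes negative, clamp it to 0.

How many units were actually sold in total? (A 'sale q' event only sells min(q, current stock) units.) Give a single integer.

Answer: 51

Derivation:
Processing events:
Start: stock = 11
  Event 1 (sale 22): sell min(22,11)=11. stock: 11 - 11 = 0. total_sold = 11
  Event 2 (restock 40): 0 + 40 = 40
  Event 3 (restock 8): 40 + 8 = 48
  Event 4 (sale 20): sell min(20,48)=20. stock: 48 - 20 = 28. total_sold = 31
  Event 5 (restock 15): 28 + 15 = 43
  Event 6 (sale 10): sell min(10,43)=10. stock: 43 - 10 = 33. total_sold = 41
  Event 7 (adjust -5): 33 + -5 = 28
  Event 8 (return 6): 28 + 6 = 34
  Event 9 (restock 30): 34 + 30 = 64
  Event 10 (return 4): 64 + 4 = 68
  Event 11 (restock 35): 68 + 35 = 103
  Event 12 (sale 10): sell min(10,103)=10. stock: 103 - 10 = 93. total_sold = 51
Final: stock = 93, total_sold = 51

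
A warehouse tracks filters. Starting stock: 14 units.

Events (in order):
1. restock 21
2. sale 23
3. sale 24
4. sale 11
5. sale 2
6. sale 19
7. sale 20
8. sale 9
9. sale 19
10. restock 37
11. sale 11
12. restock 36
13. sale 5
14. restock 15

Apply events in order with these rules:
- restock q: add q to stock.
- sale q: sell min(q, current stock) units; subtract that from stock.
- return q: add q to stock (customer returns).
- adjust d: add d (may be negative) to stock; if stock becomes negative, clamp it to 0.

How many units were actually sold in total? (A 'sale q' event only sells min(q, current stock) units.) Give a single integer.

Processing events:
Start: stock = 14
  Event 1 (restock 21): 14 + 21 = 35
  Event 2 (sale 23): sell min(23,35)=23. stock: 35 - 23 = 12. total_sold = 23
  Event 3 (sale 24): sell min(24,12)=12. stock: 12 - 12 = 0. total_sold = 35
  Event 4 (sale 11): sell min(11,0)=0. stock: 0 - 0 = 0. total_sold = 35
  Event 5 (sale 2): sell min(2,0)=0. stock: 0 - 0 = 0. total_sold = 35
  Event 6 (sale 19): sell min(19,0)=0. stock: 0 - 0 = 0. total_sold = 35
  Event 7 (sale 20): sell min(20,0)=0. stock: 0 - 0 = 0. total_sold = 35
  Event 8 (sale 9): sell min(9,0)=0. stock: 0 - 0 = 0. total_sold = 35
  Event 9 (sale 19): sell min(19,0)=0. stock: 0 - 0 = 0. total_sold = 35
  Event 10 (restock 37): 0 + 37 = 37
  Event 11 (sale 11): sell min(11,37)=11. stock: 37 - 11 = 26. total_sold = 46
  Event 12 (restock 36): 26 + 36 = 62
  Event 13 (sale 5): sell min(5,62)=5. stock: 62 - 5 = 57. total_sold = 51
  Event 14 (restock 15): 57 + 15 = 72
Final: stock = 72, total_sold = 51

Answer: 51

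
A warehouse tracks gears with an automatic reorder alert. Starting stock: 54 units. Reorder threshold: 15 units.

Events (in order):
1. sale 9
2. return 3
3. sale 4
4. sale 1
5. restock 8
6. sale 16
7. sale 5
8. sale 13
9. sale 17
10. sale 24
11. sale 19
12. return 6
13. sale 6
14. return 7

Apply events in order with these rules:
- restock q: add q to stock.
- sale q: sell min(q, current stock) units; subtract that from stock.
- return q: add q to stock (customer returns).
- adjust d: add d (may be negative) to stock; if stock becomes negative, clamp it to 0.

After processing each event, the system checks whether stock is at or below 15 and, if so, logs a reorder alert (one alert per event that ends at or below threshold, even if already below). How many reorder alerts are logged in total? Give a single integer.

Answer: 6

Derivation:
Processing events:
Start: stock = 54
  Event 1 (sale 9): sell min(9,54)=9. stock: 54 - 9 = 45. total_sold = 9
  Event 2 (return 3): 45 + 3 = 48
  Event 3 (sale 4): sell min(4,48)=4. stock: 48 - 4 = 44. total_sold = 13
  Event 4 (sale 1): sell min(1,44)=1. stock: 44 - 1 = 43. total_sold = 14
  Event 5 (restock 8): 43 + 8 = 51
  Event 6 (sale 16): sell min(16,51)=16. stock: 51 - 16 = 35. total_sold = 30
  Event 7 (sale 5): sell min(5,35)=5. stock: 35 - 5 = 30. total_sold = 35
  Event 8 (sale 13): sell min(13,30)=13. stock: 30 - 13 = 17. total_sold = 48
  Event 9 (sale 17): sell min(17,17)=17. stock: 17 - 17 = 0. total_sold = 65
  Event 10 (sale 24): sell min(24,0)=0. stock: 0 - 0 = 0. total_sold = 65
  Event 11 (sale 19): sell min(19,0)=0. stock: 0 - 0 = 0. total_sold = 65
  Event 12 (return 6): 0 + 6 = 6
  Event 13 (sale 6): sell min(6,6)=6. stock: 6 - 6 = 0. total_sold = 71
  Event 14 (return 7): 0 + 7 = 7
Final: stock = 7, total_sold = 71

Checking against threshold 15:
  After event 1: stock=45 > 15
  After event 2: stock=48 > 15
  After event 3: stock=44 > 15
  After event 4: stock=43 > 15
  After event 5: stock=51 > 15
  After event 6: stock=35 > 15
  After event 7: stock=30 > 15
  After event 8: stock=17 > 15
  After event 9: stock=0 <= 15 -> ALERT
  After event 10: stock=0 <= 15 -> ALERT
  After event 11: stock=0 <= 15 -> ALERT
  After event 12: stock=6 <= 15 -> ALERT
  After event 13: stock=0 <= 15 -> ALERT
  After event 14: stock=7 <= 15 -> ALERT
Alert events: [9, 10, 11, 12, 13, 14]. Count = 6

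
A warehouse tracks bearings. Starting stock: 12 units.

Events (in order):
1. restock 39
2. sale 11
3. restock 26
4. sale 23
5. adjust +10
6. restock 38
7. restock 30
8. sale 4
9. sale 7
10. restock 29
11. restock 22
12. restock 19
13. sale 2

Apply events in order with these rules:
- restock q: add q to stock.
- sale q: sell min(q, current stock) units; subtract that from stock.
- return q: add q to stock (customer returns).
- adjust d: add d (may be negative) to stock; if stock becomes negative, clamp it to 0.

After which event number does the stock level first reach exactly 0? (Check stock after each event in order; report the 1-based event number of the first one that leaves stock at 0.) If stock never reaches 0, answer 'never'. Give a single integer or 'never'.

Answer: never

Derivation:
Processing events:
Start: stock = 12
  Event 1 (restock 39): 12 + 39 = 51
  Event 2 (sale 11): sell min(11,51)=11. stock: 51 - 11 = 40. total_sold = 11
  Event 3 (restock 26): 40 + 26 = 66
  Event 4 (sale 23): sell min(23,66)=23. stock: 66 - 23 = 43. total_sold = 34
  Event 5 (adjust +10): 43 + 10 = 53
  Event 6 (restock 38): 53 + 38 = 91
  Event 7 (restock 30): 91 + 30 = 121
  Event 8 (sale 4): sell min(4,121)=4. stock: 121 - 4 = 117. total_sold = 38
  Event 9 (sale 7): sell min(7,117)=7. stock: 117 - 7 = 110. total_sold = 45
  Event 10 (restock 29): 110 + 29 = 139
  Event 11 (restock 22): 139 + 22 = 161
  Event 12 (restock 19): 161 + 19 = 180
  Event 13 (sale 2): sell min(2,180)=2. stock: 180 - 2 = 178. total_sold = 47
Final: stock = 178, total_sold = 47

Stock never reaches 0.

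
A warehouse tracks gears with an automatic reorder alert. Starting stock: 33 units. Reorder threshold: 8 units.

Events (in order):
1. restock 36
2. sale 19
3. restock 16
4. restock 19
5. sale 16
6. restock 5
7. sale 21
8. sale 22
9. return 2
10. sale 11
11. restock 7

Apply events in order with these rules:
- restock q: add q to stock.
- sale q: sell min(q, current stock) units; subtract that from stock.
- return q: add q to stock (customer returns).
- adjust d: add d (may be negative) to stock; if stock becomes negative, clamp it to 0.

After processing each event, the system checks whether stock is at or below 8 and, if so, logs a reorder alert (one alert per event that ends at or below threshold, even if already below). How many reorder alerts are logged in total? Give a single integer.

Answer: 0

Derivation:
Processing events:
Start: stock = 33
  Event 1 (restock 36): 33 + 36 = 69
  Event 2 (sale 19): sell min(19,69)=19. stock: 69 - 19 = 50. total_sold = 19
  Event 3 (restock 16): 50 + 16 = 66
  Event 4 (restock 19): 66 + 19 = 85
  Event 5 (sale 16): sell min(16,85)=16. stock: 85 - 16 = 69. total_sold = 35
  Event 6 (restock 5): 69 + 5 = 74
  Event 7 (sale 21): sell min(21,74)=21. stock: 74 - 21 = 53. total_sold = 56
  Event 8 (sale 22): sell min(22,53)=22. stock: 53 - 22 = 31. total_sold = 78
  Event 9 (return 2): 31 + 2 = 33
  Event 10 (sale 11): sell min(11,33)=11. stock: 33 - 11 = 22. total_sold = 89
  Event 11 (restock 7): 22 + 7 = 29
Final: stock = 29, total_sold = 89

Checking against threshold 8:
  After event 1: stock=69 > 8
  After event 2: stock=50 > 8
  After event 3: stock=66 > 8
  After event 4: stock=85 > 8
  After event 5: stock=69 > 8
  After event 6: stock=74 > 8
  After event 7: stock=53 > 8
  After event 8: stock=31 > 8
  After event 9: stock=33 > 8
  After event 10: stock=22 > 8
  After event 11: stock=29 > 8
Alert events: []. Count = 0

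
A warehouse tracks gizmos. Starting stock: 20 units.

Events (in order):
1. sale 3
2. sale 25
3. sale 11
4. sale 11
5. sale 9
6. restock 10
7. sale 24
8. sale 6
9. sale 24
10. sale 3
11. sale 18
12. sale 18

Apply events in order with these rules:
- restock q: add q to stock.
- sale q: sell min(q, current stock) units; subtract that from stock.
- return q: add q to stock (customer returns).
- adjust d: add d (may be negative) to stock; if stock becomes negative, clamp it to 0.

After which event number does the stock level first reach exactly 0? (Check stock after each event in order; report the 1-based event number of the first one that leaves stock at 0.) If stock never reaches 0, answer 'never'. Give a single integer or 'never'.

Answer: 2

Derivation:
Processing events:
Start: stock = 20
  Event 1 (sale 3): sell min(3,20)=3. stock: 20 - 3 = 17. total_sold = 3
  Event 2 (sale 25): sell min(25,17)=17. stock: 17 - 17 = 0. total_sold = 20
  Event 3 (sale 11): sell min(11,0)=0. stock: 0 - 0 = 0. total_sold = 20
  Event 4 (sale 11): sell min(11,0)=0. stock: 0 - 0 = 0. total_sold = 20
  Event 5 (sale 9): sell min(9,0)=0. stock: 0 - 0 = 0. total_sold = 20
  Event 6 (restock 10): 0 + 10 = 10
  Event 7 (sale 24): sell min(24,10)=10. stock: 10 - 10 = 0. total_sold = 30
  Event 8 (sale 6): sell min(6,0)=0. stock: 0 - 0 = 0. total_sold = 30
  Event 9 (sale 24): sell min(24,0)=0. stock: 0 - 0 = 0. total_sold = 30
  Event 10 (sale 3): sell min(3,0)=0. stock: 0 - 0 = 0. total_sold = 30
  Event 11 (sale 18): sell min(18,0)=0. stock: 0 - 0 = 0. total_sold = 30
  Event 12 (sale 18): sell min(18,0)=0. stock: 0 - 0 = 0. total_sold = 30
Final: stock = 0, total_sold = 30

First zero at event 2.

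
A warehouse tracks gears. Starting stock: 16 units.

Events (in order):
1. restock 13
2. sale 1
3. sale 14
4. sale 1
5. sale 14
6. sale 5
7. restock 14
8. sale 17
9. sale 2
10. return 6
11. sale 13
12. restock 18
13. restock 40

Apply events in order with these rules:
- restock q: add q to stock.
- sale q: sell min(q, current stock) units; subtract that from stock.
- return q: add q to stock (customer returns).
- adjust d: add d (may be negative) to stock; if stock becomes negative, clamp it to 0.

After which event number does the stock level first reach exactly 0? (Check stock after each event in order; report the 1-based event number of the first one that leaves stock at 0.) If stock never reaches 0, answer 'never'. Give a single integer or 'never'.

Answer: 5

Derivation:
Processing events:
Start: stock = 16
  Event 1 (restock 13): 16 + 13 = 29
  Event 2 (sale 1): sell min(1,29)=1. stock: 29 - 1 = 28. total_sold = 1
  Event 3 (sale 14): sell min(14,28)=14. stock: 28 - 14 = 14. total_sold = 15
  Event 4 (sale 1): sell min(1,14)=1. stock: 14 - 1 = 13. total_sold = 16
  Event 5 (sale 14): sell min(14,13)=13. stock: 13 - 13 = 0. total_sold = 29
  Event 6 (sale 5): sell min(5,0)=0. stock: 0 - 0 = 0. total_sold = 29
  Event 7 (restock 14): 0 + 14 = 14
  Event 8 (sale 17): sell min(17,14)=14. stock: 14 - 14 = 0. total_sold = 43
  Event 9 (sale 2): sell min(2,0)=0. stock: 0 - 0 = 0. total_sold = 43
  Event 10 (return 6): 0 + 6 = 6
  Event 11 (sale 13): sell min(13,6)=6. stock: 6 - 6 = 0. total_sold = 49
  Event 12 (restock 18): 0 + 18 = 18
  Event 13 (restock 40): 18 + 40 = 58
Final: stock = 58, total_sold = 49

First zero at event 5.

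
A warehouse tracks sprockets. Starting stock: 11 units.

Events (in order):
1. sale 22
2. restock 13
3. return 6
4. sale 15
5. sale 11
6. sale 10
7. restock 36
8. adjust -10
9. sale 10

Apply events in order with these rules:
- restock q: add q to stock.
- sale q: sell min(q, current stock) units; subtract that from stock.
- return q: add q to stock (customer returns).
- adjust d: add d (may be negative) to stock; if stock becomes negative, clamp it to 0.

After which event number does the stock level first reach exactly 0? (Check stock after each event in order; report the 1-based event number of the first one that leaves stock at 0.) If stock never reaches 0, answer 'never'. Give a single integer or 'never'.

Answer: 1

Derivation:
Processing events:
Start: stock = 11
  Event 1 (sale 22): sell min(22,11)=11. stock: 11 - 11 = 0. total_sold = 11
  Event 2 (restock 13): 0 + 13 = 13
  Event 3 (return 6): 13 + 6 = 19
  Event 4 (sale 15): sell min(15,19)=15. stock: 19 - 15 = 4. total_sold = 26
  Event 5 (sale 11): sell min(11,4)=4. stock: 4 - 4 = 0. total_sold = 30
  Event 6 (sale 10): sell min(10,0)=0. stock: 0 - 0 = 0. total_sold = 30
  Event 7 (restock 36): 0 + 36 = 36
  Event 8 (adjust -10): 36 + -10 = 26
  Event 9 (sale 10): sell min(10,26)=10. stock: 26 - 10 = 16. total_sold = 40
Final: stock = 16, total_sold = 40

First zero at event 1.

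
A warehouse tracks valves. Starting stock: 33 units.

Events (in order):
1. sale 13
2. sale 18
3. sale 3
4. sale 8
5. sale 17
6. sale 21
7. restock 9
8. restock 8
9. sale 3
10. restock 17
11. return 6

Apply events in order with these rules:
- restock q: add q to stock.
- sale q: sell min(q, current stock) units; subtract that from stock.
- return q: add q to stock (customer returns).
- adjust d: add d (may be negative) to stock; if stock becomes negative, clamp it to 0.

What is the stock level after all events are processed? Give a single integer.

Processing events:
Start: stock = 33
  Event 1 (sale 13): sell min(13,33)=13. stock: 33 - 13 = 20. total_sold = 13
  Event 2 (sale 18): sell min(18,20)=18. stock: 20 - 18 = 2. total_sold = 31
  Event 3 (sale 3): sell min(3,2)=2. stock: 2 - 2 = 0. total_sold = 33
  Event 4 (sale 8): sell min(8,0)=0. stock: 0 - 0 = 0. total_sold = 33
  Event 5 (sale 17): sell min(17,0)=0. stock: 0 - 0 = 0. total_sold = 33
  Event 6 (sale 21): sell min(21,0)=0. stock: 0 - 0 = 0. total_sold = 33
  Event 7 (restock 9): 0 + 9 = 9
  Event 8 (restock 8): 9 + 8 = 17
  Event 9 (sale 3): sell min(3,17)=3. stock: 17 - 3 = 14. total_sold = 36
  Event 10 (restock 17): 14 + 17 = 31
  Event 11 (return 6): 31 + 6 = 37
Final: stock = 37, total_sold = 36

Answer: 37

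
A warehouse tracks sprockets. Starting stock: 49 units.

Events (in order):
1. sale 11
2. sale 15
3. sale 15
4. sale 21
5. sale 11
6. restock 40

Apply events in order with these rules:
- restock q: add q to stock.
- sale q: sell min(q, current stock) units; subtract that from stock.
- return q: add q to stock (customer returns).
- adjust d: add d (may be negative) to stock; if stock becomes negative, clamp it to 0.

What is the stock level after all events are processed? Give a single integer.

Answer: 40

Derivation:
Processing events:
Start: stock = 49
  Event 1 (sale 11): sell min(11,49)=11. stock: 49 - 11 = 38. total_sold = 11
  Event 2 (sale 15): sell min(15,38)=15. stock: 38 - 15 = 23. total_sold = 26
  Event 3 (sale 15): sell min(15,23)=15. stock: 23 - 15 = 8. total_sold = 41
  Event 4 (sale 21): sell min(21,8)=8. stock: 8 - 8 = 0. total_sold = 49
  Event 5 (sale 11): sell min(11,0)=0. stock: 0 - 0 = 0. total_sold = 49
  Event 6 (restock 40): 0 + 40 = 40
Final: stock = 40, total_sold = 49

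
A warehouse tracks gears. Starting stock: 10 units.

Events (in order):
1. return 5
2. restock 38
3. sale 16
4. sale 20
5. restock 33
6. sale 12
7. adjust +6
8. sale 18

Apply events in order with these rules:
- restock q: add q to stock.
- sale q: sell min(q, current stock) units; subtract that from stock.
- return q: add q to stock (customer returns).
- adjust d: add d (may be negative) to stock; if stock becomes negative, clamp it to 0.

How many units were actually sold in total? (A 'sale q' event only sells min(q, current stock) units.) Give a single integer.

Processing events:
Start: stock = 10
  Event 1 (return 5): 10 + 5 = 15
  Event 2 (restock 38): 15 + 38 = 53
  Event 3 (sale 16): sell min(16,53)=16. stock: 53 - 16 = 37. total_sold = 16
  Event 4 (sale 20): sell min(20,37)=20. stock: 37 - 20 = 17. total_sold = 36
  Event 5 (restock 33): 17 + 33 = 50
  Event 6 (sale 12): sell min(12,50)=12. stock: 50 - 12 = 38. total_sold = 48
  Event 7 (adjust +6): 38 + 6 = 44
  Event 8 (sale 18): sell min(18,44)=18. stock: 44 - 18 = 26. total_sold = 66
Final: stock = 26, total_sold = 66

Answer: 66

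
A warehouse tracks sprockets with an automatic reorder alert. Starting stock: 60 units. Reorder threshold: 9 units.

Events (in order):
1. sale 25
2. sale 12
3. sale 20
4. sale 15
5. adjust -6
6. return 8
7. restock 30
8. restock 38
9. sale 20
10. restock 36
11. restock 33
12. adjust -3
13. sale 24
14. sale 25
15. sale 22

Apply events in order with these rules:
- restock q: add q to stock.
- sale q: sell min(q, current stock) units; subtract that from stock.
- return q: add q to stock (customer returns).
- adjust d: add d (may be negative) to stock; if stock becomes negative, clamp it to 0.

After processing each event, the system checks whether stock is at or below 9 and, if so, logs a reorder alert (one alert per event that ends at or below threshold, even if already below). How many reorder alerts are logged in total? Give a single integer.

Processing events:
Start: stock = 60
  Event 1 (sale 25): sell min(25,60)=25. stock: 60 - 25 = 35. total_sold = 25
  Event 2 (sale 12): sell min(12,35)=12. stock: 35 - 12 = 23. total_sold = 37
  Event 3 (sale 20): sell min(20,23)=20. stock: 23 - 20 = 3. total_sold = 57
  Event 4 (sale 15): sell min(15,3)=3. stock: 3 - 3 = 0. total_sold = 60
  Event 5 (adjust -6): 0 + -6 = 0 (clamped to 0)
  Event 6 (return 8): 0 + 8 = 8
  Event 7 (restock 30): 8 + 30 = 38
  Event 8 (restock 38): 38 + 38 = 76
  Event 9 (sale 20): sell min(20,76)=20. stock: 76 - 20 = 56. total_sold = 80
  Event 10 (restock 36): 56 + 36 = 92
  Event 11 (restock 33): 92 + 33 = 125
  Event 12 (adjust -3): 125 + -3 = 122
  Event 13 (sale 24): sell min(24,122)=24. stock: 122 - 24 = 98. total_sold = 104
  Event 14 (sale 25): sell min(25,98)=25. stock: 98 - 25 = 73. total_sold = 129
  Event 15 (sale 22): sell min(22,73)=22. stock: 73 - 22 = 51. total_sold = 151
Final: stock = 51, total_sold = 151

Checking against threshold 9:
  After event 1: stock=35 > 9
  After event 2: stock=23 > 9
  After event 3: stock=3 <= 9 -> ALERT
  After event 4: stock=0 <= 9 -> ALERT
  After event 5: stock=0 <= 9 -> ALERT
  After event 6: stock=8 <= 9 -> ALERT
  After event 7: stock=38 > 9
  After event 8: stock=76 > 9
  After event 9: stock=56 > 9
  After event 10: stock=92 > 9
  After event 11: stock=125 > 9
  After event 12: stock=122 > 9
  After event 13: stock=98 > 9
  After event 14: stock=73 > 9
  After event 15: stock=51 > 9
Alert events: [3, 4, 5, 6]. Count = 4

Answer: 4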